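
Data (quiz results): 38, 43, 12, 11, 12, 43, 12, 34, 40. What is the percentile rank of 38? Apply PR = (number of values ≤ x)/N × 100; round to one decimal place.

N = 9.
Strictly below 38: 5. Equal to 38: 1.
PR = 6/9 × 100 = 66.7

66.7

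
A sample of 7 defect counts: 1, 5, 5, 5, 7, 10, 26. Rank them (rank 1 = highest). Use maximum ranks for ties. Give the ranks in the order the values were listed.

7, 6, 6, 6, 3, 2, 1

Sorted (descending): 26, 10, 7, 5, 5, 5, 1
The 3 values of 5 occupy positions 4–6 → each gets rank 6.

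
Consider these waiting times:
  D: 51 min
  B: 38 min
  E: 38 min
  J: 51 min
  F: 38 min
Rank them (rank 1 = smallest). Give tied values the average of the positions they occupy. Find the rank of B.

Sorted (ascending): 38, 38, 38, 51, 51
The 3 values of 38 occupy positions 1–3 → average rank 2.
The 2 values of 51 occupy positions 4–5 → average rank (4+5)/2 = 4.5.
B has value 38 min → rank 2.

2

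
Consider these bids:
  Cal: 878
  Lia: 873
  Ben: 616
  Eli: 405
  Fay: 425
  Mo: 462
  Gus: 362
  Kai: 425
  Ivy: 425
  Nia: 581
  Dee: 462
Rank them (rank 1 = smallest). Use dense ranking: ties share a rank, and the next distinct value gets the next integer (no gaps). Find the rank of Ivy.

Sorted (ascending): 362, 405, 425, 425, 425, 462, 462, 581, 616, 873, 878
The 3 values of 425 share dense rank 3.
The 2 values of 462 share dense rank 4.
Remaining distinct values take the next consecutive integers.
Ivy has value 425 → rank 3.

3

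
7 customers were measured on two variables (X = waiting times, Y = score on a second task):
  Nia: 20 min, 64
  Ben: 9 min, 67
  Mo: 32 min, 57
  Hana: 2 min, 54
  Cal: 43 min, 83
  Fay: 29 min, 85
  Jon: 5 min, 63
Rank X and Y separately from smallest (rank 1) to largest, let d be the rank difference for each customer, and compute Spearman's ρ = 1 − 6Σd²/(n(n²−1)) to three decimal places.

0.536

Ranks of variable 1: 4, 3, 6, 1, 7, 5, 2
Ranks of variable 2: 4, 5, 2, 1, 6, 7, 3
d = r₁ − r₂: 0, -2, 4, 0, 1, -2, -1
d²: 0, 4, 16, 0, 1, 4, 1; Σd² = 26
ρ = 1 − 6·26/(7·48) = 1 − 156/336 = 0.536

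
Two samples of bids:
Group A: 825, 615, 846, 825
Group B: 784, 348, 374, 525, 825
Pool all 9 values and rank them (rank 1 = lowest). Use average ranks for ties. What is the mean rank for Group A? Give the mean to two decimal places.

6.75

Sorted (ascending): 348, 374, 525, 615, 784, 825, 825, 825, 846
The 3 values of 825 occupy positions 6–8 → average rank 7.
Group A values → pooled ranks: 825→7, 615→4, 846→9, 825→7
Mean rank = (7 + 4 + 9 + 7) / 4 = 6.75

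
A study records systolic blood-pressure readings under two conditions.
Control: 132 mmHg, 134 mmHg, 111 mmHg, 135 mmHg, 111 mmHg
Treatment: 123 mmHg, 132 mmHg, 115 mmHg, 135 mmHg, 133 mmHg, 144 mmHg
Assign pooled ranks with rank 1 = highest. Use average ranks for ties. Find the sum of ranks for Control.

34

Sorted (descending): 144, 135, 135, 134, 133, 132, 132, 123, 115, 111, 111
The 2 values of 135 occupy positions 2–3 → average rank (2+3)/2 = 2.5.
The 2 values of 132 occupy positions 6–7 → average rank (6+7)/2 = 6.5.
The 2 values of 111 occupy positions 10–11 → average rank (10+11)/2 = 10.5.
Control values → pooled ranks: 132→6.5, 134→4, 111→10.5, 135→2.5, 111→10.5
Rank sum = 6.5 + 4 + 10.5 + 2.5 + 10.5 = 34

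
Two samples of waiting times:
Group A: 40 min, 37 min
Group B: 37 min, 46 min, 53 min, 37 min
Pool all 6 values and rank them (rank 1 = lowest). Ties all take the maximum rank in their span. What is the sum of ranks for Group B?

17

Sorted (ascending): 37, 37, 37, 40, 46, 53
The 3 values of 37 occupy positions 1–3 → each gets rank 3.
Group B values → pooled ranks: 37→3, 46→5, 53→6, 37→3
Rank sum = 3 + 5 + 6 + 3 = 17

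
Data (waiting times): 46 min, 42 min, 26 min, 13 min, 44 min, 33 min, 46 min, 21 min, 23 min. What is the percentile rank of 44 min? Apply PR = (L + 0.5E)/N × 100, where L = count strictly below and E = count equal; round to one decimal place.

72.2

N = 9.
Strictly below 44: 6. Equal to 44: 1.
PR = (6 + 0.5·1)/9 × 100 = 72.2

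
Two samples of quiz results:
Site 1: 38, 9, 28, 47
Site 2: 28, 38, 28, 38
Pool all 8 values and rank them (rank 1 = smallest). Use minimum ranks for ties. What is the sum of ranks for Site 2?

Sorted (ascending): 9, 28, 28, 28, 38, 38, 38, 47
The 3 values of 28 occupy positions 2–4 → each gets rank 2.
The 3 values of 38 occupy positions 5–7 → each gets rank 5.
Site 2 values → pooled ranks: 28→2, 38→5, 28→2, 38→5
Rank sum = 2 + 5 + 2 + 5 = 14

14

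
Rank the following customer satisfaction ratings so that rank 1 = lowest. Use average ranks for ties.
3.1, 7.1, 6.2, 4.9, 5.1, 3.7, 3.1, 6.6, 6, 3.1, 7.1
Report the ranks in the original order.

Sorted (ascending): 3.1, 3.1, 3.1, 3.7, 4.9, 5.1, 6, 6.2, 6.6, 7.1, 7.1
The 3 values of 3.1 occupy positions 1–3 → average rank 2.
The 2 values of 7.1 occupy positions 10–11 → average rank (10+11)/2 = 10.5.

2, 10.5, 8, 5, 6, 4, 2, 9, 7, 2, 10.5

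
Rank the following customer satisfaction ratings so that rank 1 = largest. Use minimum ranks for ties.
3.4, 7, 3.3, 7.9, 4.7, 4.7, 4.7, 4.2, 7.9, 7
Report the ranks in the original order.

Sorted (descending): 7.9, 7.9, 7, 7, 4.7, 4.7, 4.7, 4.2, 3.4, 3.3
The 2 values of 7.9 occupy positions 1–2 → each gets rank 1.
The 2 values of 7 occupy positions 3–4 → each gets rank 3.
The 3 values of 4.7 occupy positions 5–7 → each gets rank 5.

9, 3, 10, 1, 5, 5, 5, 8, 1, 3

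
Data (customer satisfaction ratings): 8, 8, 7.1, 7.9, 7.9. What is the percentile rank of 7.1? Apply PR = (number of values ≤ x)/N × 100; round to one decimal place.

N = 5.
Strictly below 7.1: 0. Equal to 7.1: 1.
PR = 1/5 × 100 = 20.0

20.0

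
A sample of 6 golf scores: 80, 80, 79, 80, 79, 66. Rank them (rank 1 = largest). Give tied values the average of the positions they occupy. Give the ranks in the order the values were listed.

Sorted (descending): 80, 80, 80, 79, 79, 66
The 3 values of 80 occupy positions 1–3 → average rank 2.
The 2 values of 79 occupy positions 4–5 → average rank (4+5)/2 = 4.5.

2, 2, 4.5, 2, 4.5, 6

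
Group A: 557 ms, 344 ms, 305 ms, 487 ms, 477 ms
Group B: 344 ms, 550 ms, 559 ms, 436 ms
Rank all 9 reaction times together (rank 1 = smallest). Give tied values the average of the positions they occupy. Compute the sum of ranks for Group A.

22.5

Sorted (ascending): 305, 344, 344, 436, 477, 487, 550, 557, 559
The 2 values of 344 occupy positions 2–3 → average rank (2+3)/2 = 2.5.
Group A values → pooled ranks: 557→8, 344→2.5, 305→1, 487→6, 477→5
Rank sum = 8 + 2.5 + 1 + 6 + 5 = 22.5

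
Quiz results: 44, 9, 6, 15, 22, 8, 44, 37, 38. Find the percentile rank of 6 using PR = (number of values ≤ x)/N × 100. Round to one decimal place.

N = 9.
Strictly below 6: 0. Equal to 6: 1.
PR = 1/9 × 100 = 11.1

11.1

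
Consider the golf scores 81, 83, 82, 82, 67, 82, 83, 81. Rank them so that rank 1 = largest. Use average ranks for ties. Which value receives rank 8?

Sorted (descending): 83, 83, 82, 82, 82, 81, 81, 67
The 2 values of 83 occupy positions 1–2 → average rank (1+2)/2 = 1.5.
The 3 values of 82 occupy positions 3–5 → average rank 4.
The 2 values of 81 occupy positions 6–7 → average rank (6+7)/2 = 6.5.
Rank 8 → value 67.

67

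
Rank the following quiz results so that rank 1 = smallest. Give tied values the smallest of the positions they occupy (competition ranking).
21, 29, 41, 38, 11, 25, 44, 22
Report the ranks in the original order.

Sorted (ascending): 11, 21, 22, 25, 29, 38, 41, 44
No ties — each value takes its position as its rank.

2, 5, 7, 6, 1, 4, 8, 3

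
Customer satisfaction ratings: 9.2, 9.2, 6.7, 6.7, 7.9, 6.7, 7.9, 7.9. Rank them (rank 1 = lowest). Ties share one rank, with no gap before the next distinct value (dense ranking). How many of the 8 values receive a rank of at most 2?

Sorted (ascending): 6.7, 6.7, 6.7, 7.9, 7.9, 7.9, 9.2, 9.2
The 3 values of 6.7 share dense rank 1.
The 3 values of 7.9 share dense rank 2.
The 2 values of 9.2 share dense rank 3.
Ranks ≤ 2: {1, 1, 1, 2, 2, 2} → 6 values.

6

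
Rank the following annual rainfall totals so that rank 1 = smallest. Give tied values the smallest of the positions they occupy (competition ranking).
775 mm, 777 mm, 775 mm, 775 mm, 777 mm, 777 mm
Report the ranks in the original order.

1, 4, 1, 1, 4, 4

Sorted (ascending): 775, 775, 775, 777, 777, 777
The 3 values of 775 occupy positions 1–3 → each gets rank 1.
The 3 values of 777 occupy positions 4–6 → each gets rank 4.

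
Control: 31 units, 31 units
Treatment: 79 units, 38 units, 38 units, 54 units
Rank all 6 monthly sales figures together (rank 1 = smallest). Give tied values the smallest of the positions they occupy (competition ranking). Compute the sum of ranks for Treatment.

17

Sorted (ascending): 31, 31, 38, 38, 54, 79
The 2 values of 31 occupy positions 1–2 → each gets rank 1.
The 2 values of 38 occupy positions 3–4 → each gets rank 3.
Treatment values → pooled ranks: 79→6, 38→3, 38→3, 54→5
Rank sum = 6 + 3 + 3 + 5 = 17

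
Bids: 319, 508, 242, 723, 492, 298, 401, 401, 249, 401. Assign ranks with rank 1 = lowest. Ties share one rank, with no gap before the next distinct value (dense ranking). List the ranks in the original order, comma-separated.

4, 7, 1, 8, 6, 3, 5, 5, 2, 5

Sorted (ascending): 242, 249, 298, 319, 401, 401, 401, 492, 508, 723
The 3 values of 401 share dense rank 5.
Remaining distinct values take the next consecutive integers.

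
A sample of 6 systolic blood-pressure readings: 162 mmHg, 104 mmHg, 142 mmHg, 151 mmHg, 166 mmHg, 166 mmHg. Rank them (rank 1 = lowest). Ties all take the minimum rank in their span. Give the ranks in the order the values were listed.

4, 1, 2, 3, 5, 5

Sorted (ascending): 104, 142, 151, 162, 166, 166
The 2 values of 166 occupy positions 5–6 → each gets rank 5.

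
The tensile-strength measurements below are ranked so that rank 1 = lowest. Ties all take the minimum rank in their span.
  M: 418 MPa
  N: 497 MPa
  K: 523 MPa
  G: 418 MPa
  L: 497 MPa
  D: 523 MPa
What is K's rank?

5

Sorted (ascending): 418, 418, 497, 497, 523, 523
The 2 values of 418 occupy positions 1–2 → each gets rank 1.
The 2 values of 497 occupy positions 3–4 → each gets rank 3.
The 2 values of 523 occupy positions 5–6 → each gets rank 5.
K has value 523 MPa → rank 5.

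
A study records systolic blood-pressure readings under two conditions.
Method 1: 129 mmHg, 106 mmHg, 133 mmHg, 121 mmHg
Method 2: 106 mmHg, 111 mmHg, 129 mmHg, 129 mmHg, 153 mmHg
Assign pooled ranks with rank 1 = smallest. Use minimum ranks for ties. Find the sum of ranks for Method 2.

Sorted (ascending): 106, 106, 111, 121, 129, 129, 129, 133, 153
The 2 values of 106 occupy positions 1–2 → each gets rank 1.
The 3 values of 129 occupy positions 5–7 → each gets rank 5.
Method 2 values → pooled ranks: 106→1, 111→3, 129→5, 129→5, 153→9
Rank sum = 1 + 3 + 5 + 5 + 9 = 23

23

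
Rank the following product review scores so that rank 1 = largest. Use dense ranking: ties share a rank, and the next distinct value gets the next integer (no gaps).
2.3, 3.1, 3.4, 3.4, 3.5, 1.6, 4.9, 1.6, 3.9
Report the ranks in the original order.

Sorted (descending): 4.9, 3.9, 3.5, 3.4, 3.4, 3.1, 2.3, 1.6, 1.6
The 2 values of 3.4 share dense rank 4.
The 2 values of 1.6 share dense rank 7.
Remaining distinct values take the next consecutive integers.

6, 5, 4, 4, 3, 7, 1, 7, 2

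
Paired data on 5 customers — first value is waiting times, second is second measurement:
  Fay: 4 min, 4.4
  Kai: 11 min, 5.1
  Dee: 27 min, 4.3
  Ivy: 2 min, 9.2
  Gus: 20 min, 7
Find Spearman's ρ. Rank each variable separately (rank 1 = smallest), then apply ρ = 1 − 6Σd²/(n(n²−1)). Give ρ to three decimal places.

-0.600

Ranks of variable 1: 2, 3, 5, 1, 4
Ranks of variable 2: 2, 3, 1, 5, 4
d = r₁ − r₂: 0, 0, 4, -4, 0
d²: 0, 0, 16, 16, 0; Σd² = 32
ρ = 1 − 6·32/(5·24) = 1 − 192/120 = -0.600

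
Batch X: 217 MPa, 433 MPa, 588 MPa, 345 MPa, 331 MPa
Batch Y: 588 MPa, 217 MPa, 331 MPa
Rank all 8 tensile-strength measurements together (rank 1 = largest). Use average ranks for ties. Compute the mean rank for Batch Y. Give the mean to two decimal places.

Sorted (descending): 588, 588, 433, 345, 331, 331, 217, 217
The 2 values of 588 occupy positions 1–2 → average rank (1+2)/2 = 1.5.
The 2 values of 331 occupy positions 5–6 → average rank (5+6)/2 = 5.5.
The 2 values of 217 occupy positions 7–8 → average rank (7+8)/2 = 7.5.
Batch Y values → pooled ranks: 588→1.5, 217→7.5, 331→5.5
Mean rank = (1.5 + 7.5 + 5.5) / 3 = 4.83

4.83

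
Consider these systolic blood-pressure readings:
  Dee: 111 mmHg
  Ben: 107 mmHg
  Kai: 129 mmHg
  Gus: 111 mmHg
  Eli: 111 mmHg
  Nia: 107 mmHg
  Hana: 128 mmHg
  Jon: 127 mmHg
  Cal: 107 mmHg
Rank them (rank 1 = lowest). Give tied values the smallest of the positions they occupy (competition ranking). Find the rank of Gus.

4

Sorted (ascending): 107, 107, 107, 111, 111, 111, 127, 128, 129
The 3 values of 107 occupy positions 1–3 → each gets rank 1.
The 3 values of 111 occupy positions 4–6 → each gets rank 4.
Gus has value 111 mmHg → rank 4.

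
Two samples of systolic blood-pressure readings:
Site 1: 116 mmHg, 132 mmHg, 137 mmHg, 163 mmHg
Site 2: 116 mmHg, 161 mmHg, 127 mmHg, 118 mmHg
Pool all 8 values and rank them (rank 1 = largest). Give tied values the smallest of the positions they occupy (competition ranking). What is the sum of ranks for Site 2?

Sorted (descending): 163, 161, 137, 132, 127, 118, 116, 116
The 2 values of 116 occupy positions 7–8 → each gets rank 7.
Site 2 values → pooled ranks: 116→7, 161→2, 127→5, 118→6
Rank sum = 7 + 2 + 5 + 6 = 20

20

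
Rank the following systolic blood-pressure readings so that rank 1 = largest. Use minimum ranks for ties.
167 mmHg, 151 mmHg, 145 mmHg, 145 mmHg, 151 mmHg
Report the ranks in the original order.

1, 2, 4, 4, 2

Sorted (descending): 167, 151, 151, 145, 145
The 2 values of 151 occupy positions 2–3 → each gets rank 2.
The 2 values of 145 occupy positions 4–5 → each gets rank 4.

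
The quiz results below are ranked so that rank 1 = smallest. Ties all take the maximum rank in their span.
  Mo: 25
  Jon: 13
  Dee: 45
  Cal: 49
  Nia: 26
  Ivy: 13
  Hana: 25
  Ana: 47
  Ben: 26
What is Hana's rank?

4

Sorted (ascending): 13, 13, 25, 25, 26, 26, 45, 47, 49
The 2 values of 13 occupy positions 1–2 → each gets rank 2.
The 2 values of 25 occupy positions 3–4 → each gets rank 4.
The 2 values of 26 occupy positions 5–6 → each gets rank 6.
Hana has value 25 → rank 4.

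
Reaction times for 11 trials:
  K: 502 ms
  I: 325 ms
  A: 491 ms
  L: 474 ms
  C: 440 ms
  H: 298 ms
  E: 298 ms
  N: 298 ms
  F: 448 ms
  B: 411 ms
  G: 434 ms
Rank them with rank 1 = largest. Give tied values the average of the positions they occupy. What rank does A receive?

2

Sorted (descending): 502, 491, 474, 448, 440, 434, 411, 325, 298, 298, 298
The 3 values of 298 occupy positions 9–11 → average rank 10.
A has value 491 ms → rank 2.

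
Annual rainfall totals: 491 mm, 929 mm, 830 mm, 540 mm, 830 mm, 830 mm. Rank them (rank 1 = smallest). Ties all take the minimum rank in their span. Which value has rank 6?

Sorted (ascending): 491, 540, 830, 830, 830, 929
The 3 values of 830 occupy positions 3–5 → each gets rank 3.
Rank 6 → value 929.

929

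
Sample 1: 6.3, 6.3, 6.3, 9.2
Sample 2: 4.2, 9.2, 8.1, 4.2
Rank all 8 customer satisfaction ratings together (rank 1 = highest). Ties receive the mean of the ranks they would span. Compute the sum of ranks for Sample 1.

Sorted (descending): 9.2, 9.2, 8.1, 6.3, 6.3, 6.3, 4.2, 4.2
The 2 values of 9.2 occupy positions 1–2 → average rank (1+2)/2 = 1.5.
The 3 values of 6.3 occupy positions 4–6 → average rank 5.
The 2 values of 4.2 occupy positions 7–8 → average rank (7+8)/2 = 7.5.
Sample 1 values → pooled ranks: 6.3→5, 6.3→5, 6.3→5, 9.2→1.5
Rank sum = 5 + 5 + 5 + 1.5 = 16.5

16.5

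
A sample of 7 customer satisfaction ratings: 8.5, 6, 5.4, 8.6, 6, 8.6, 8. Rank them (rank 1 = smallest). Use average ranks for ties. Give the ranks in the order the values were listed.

5, 2.5, 1, 6.5, 2.5, 6.5, 4

Sorted (ascending): 5.4, 6, 6, 8, 8.5, 8.6, 8.6
The 2 values of 6 occupy positions 2–3 → average rank (2+3)/2 = 2.5.
The 2 values of 8.6 occupy positions 6–7 → average rank (6+7)/2 = 6.5.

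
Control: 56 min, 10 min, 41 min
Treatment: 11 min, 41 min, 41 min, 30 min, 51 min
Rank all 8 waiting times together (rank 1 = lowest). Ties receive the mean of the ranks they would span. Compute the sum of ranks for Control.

Sorted (ascending): 10, 11, 30, 41, 41, 41, 51, 56
The 3 values of 41 occupy positions 4–6 → average rank 5.
Control values → pooled ranks: 56→8, 10→1, 41→5
Rank sum = 8 + 1 + 5 = 14

14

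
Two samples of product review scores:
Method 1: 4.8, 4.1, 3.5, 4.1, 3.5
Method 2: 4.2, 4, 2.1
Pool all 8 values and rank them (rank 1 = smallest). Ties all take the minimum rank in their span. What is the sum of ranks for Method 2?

12

Sorted (ascending): 2.1, 3.5, 3.5, 4, 4.1, 4.1, 4.2, 4.8
The 2 values of 3.5 occupy positions 2–3 → each gets rank 2.
The 2 values of 4.1 occupy positions 5–6 → each gets rank 5.
Method 2 values → pooled ranks: 4.2→7, 4→4, 2.1→1
Rank sum = 7 + 4 + 1 = 12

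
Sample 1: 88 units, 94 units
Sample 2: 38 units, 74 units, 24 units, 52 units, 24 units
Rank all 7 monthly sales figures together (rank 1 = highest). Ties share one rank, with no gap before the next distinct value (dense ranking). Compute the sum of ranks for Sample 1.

Sorted (descending): 94, 88, 74, 52, 38, 24, 24
The 2 values of 24 share dense rank 6.
Remaining distinct values take the next consecutive integers.
Sample 1 values → pooled ranks: 88→2, 94→1
Rank sum = 2 + 1 = 3

3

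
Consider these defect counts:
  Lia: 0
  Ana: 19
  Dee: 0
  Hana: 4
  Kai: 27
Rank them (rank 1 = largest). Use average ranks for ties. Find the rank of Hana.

3

Sorted (descending): 27, 19, 4, 0, 0
The 2 values of 0 occupy positions 4–5 → average rank (4+5)/2 = 4.5.
Hana has value 4 → rank 3.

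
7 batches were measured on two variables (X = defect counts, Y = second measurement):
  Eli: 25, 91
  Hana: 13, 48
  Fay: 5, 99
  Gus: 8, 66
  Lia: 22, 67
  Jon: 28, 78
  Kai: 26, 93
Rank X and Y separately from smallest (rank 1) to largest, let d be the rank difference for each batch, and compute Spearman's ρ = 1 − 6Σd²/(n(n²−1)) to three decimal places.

0.107

Ranks of variable 1: 5, 3, 1, 2, 4, 7, 6
Ranks of variable 2: 5, 1, 7, 2, 3, 4, 6
d = r₁ − r₂: 0, 2, -6, 0, 1, 3, 0
d²: 0, 4, 36, 0, 1, 9, 0; Σd² = 50
ρ = 1 − 6·50/(7·48) = 1 − 300/336 = 0.107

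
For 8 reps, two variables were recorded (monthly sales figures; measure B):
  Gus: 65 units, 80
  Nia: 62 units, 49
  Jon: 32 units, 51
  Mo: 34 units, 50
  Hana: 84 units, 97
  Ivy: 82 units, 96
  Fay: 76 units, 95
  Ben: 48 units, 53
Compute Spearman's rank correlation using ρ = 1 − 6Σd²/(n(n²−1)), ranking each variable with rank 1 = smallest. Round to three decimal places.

0.833

Ranks of variable 1: 5, 4, 1, 2, 8, 7, 6, 3
Ranks of variable 2: 5, 1, 3, 2, 8, 7, 6, 4
d = r₁ − r₂: 0, 3, -2, 0, 0, 0, 0, -1
d²: 0, 9, 4, 0, 0, 0, 0, 1; Σd² = 14
ρ = 1 − 6·14/(8·63) = 1 − 84/504 = 0.833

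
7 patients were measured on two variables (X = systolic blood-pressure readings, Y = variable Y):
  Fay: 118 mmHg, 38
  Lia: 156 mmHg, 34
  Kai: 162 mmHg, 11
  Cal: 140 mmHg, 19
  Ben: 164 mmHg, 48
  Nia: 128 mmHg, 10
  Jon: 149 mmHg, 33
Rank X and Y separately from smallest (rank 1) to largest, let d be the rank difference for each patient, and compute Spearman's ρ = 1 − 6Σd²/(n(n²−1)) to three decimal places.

Ranks of variable 1: 1, 5, 6, 3, 7, 2, 4
Ranks of variable 2: 6, 5, 2, 3, 7, 1, 4
d = r₁ − r₂: -5, 0, 4, 0, 0, 1, 0
d²: 25, 0, 16, 0, 0, 1, 0; Σd² = 42
ρ = 1 − 6·42/(7·48) = 1 − 252/336 = 0.250

0.250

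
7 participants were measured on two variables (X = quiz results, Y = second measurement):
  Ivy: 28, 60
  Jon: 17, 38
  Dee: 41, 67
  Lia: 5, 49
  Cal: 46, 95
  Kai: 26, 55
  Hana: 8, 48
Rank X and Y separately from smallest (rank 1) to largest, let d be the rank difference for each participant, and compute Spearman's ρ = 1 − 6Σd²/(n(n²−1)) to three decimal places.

0.857

Ranks of variable 1: 5, 3, 6, 1, 7, 4, 2
Ranks of variable 2: 5, 1, 6, 3, 7, 4, 2
d = r₁ − r₂: 0, 2, 0, -2, 0, 0, 0
d²: 0, 4, 0, 4, 0, 0, 0; Σd² = 8
ρ = 1 − 6·8/(7·48) = 1 − 48/336 = 0.857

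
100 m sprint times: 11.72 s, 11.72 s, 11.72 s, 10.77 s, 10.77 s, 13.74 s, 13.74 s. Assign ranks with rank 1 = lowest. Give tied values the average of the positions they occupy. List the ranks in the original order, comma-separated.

Sorted (ascending): 10.77, 10.77, 11.72, 11.72, 11.72, 13.74, 13.74
The 2 values of 10.77 occupy positions 1–2 → average rank (1+2)/2 = 1.5.
The 3 values of 11.72 occupy positions 3–5 → average rank 4.
The 2 values of 13.74 occupy positions 6–7 → average rank (6+7)/2 = 6.5.

4, 4, 4, 1.5, 1.5, 6.5, 6.5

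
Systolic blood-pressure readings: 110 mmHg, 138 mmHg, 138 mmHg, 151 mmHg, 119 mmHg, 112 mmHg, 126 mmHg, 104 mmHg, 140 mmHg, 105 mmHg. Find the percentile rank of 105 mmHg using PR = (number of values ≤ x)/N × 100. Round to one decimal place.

20.0

N = 10.
Strictly below 105: 1. Equal to 105: 1.
PR = 2/10 × 100 = 20.0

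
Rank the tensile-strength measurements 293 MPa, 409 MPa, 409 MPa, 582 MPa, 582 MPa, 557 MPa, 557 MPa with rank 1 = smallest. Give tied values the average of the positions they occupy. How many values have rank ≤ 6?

5

Sorted (ascending): 293, 409, 409, 557, 557, 582, 582
The 2 values of 409 occupy positions 2–3 → average rank (2+3)/2 = 2.5.
The 2 values of 557 occupy positions 4–5 → average rank (4+5)/2 = 4.5.
The 2 values of 582 occupy positions 6–7 → average rank (6+7)/2 = 6.5.
Ranks ≤ 6: {1, 2.5, 2.5, 4.5, 4.5} → 5 values.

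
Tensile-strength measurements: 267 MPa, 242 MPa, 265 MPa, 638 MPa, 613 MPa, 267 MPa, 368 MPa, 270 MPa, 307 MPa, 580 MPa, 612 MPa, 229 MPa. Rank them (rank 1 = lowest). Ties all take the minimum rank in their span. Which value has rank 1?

Sorted (ascending): 229, 242, 265, 267, 267, 270, 307, 368, 580, 612, 613, 638
The 2 values of 267 occupy positions 4–5 → each gets rank 4.
Rank 1 → value 229.

229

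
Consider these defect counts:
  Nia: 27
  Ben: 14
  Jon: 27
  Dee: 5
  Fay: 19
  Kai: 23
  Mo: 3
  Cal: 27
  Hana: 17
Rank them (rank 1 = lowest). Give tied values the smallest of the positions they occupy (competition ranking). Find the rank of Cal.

7

Sorted (ascending): 3, 5, 14, 17, 19, 23, 27, 27, 27
The 3 values of 27 occupy positions 7–9 → each gets rank 7.
Cal has value 27 → rank 7.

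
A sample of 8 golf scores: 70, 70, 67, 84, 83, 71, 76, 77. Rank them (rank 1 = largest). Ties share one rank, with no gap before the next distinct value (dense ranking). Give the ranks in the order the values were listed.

Sorted (descending): 84, 83, 77, 76, 71, 70, 70, 67
The 2 values of 70 share dense rank 6.
Remaining distinct values take the next consecutive integers.

6, 6, 7, 1, 2, 5, 4, 3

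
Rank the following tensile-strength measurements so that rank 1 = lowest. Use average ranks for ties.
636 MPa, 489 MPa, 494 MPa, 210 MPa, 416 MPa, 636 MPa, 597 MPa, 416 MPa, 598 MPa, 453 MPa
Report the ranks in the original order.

Sorted (ascending): 210, 416, 416, 453, 489, 494, 597, 598, 636, 636
The 2 values of 416 occupy positions 2–3 → average rank (2+3)/2 = 2.5.
The 2 values of 636 occupy positions 9–10 → average rank (9+10)/2 = 9.5.

9.5, 5, 6, 1, 2.5, 9.5, 7, 2.5, 8, 4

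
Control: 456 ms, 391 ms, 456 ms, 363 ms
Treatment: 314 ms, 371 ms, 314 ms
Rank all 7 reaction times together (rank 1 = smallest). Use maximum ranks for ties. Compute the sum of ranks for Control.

22

Sorted (ascending): 314, 314, 363, 371, 391, 456, 456
The 2 values of 314 occupy positions 1–2 → each gets rank 2.
The 2 values of 456 occupy positions 6–7 → each gets rank 7.
Control values → pooled ranks: 456→7, 391→5, 456→7, 363→3
Rank sum = 7 + 5 + 7 + 3 = 22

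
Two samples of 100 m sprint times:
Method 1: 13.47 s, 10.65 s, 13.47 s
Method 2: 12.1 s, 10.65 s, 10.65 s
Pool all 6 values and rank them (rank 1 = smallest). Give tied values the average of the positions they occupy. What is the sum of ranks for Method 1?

Sorted (ascending): 10.65, 10.65, 10.65, 12.1, 13.47, 13.47
The 3 values of 10.65 occupy positions 1–3 → average rank 2.
The 2 values of 13.47 occupy positions 5–6 → average rank (5+6)/2 = 5.5.
Method 1 values → pooled ranks: 13.47→5.5, 10.65→2, 13.47→5.5
Rank sum = 5.5 + 2 + 5.5 = 13

13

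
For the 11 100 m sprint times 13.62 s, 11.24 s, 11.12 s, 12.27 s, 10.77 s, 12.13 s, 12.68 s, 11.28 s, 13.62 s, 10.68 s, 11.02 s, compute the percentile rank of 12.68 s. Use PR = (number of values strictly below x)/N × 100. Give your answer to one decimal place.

72.7

N = 11.
Strictly below 12.68: 8. Equal to 12.68: 1.
PR = 8/11 × 100 = 72.7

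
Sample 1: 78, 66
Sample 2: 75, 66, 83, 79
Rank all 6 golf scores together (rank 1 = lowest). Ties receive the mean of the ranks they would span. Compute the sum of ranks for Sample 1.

5.5

Sorted (ascending): 66, 66, 75, 78, 79, 83
The 2 values of 66 occupy positions 1–2 → average rank (1+2)/2 = 1.5.
Sample 1 values → pooled ranks: 78→4, 66→1.5
Rank sum = 4 + 1.5 = 5.5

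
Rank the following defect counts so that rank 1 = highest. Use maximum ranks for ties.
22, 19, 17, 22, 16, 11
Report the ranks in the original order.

2, 3, 4, 2, 5, 6

Sorted (descending): 22, 22, 19, 17, 16, 11
The 2 values of 22 occupy positions 1–2 → each gets rank 2.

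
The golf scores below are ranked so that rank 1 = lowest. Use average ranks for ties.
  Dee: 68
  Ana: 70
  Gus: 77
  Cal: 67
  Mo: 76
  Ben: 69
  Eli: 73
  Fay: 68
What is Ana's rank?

Sorted (ascending): 67, 68, 68, 69, 70, 73, 76, 77
The 2 values of 68 occupy positions 2–3 → average rank (2+3)/2 = 2.5.
Ana has value 70 → rank 5.

5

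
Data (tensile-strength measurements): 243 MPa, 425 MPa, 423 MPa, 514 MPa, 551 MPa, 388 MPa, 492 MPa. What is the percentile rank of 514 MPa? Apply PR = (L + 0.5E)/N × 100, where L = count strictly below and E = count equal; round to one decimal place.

N = 7.
Strictly below 514: 5. Equal to 514: 1.
PR = (5 + 0.5·1)/7 × 100 = 78.6

78.6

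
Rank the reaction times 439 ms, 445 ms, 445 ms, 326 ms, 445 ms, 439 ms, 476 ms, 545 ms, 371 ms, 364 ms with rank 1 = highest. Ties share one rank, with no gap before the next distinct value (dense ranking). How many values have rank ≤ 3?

5

Sorted (descending): 545, 476, 445, 445, 445, 439, 439, 371, 364, 326
The 3 values of 445 share dense rank 3.
The 2 values of 439 share dense rank 4.
Remaining distinct values take the next consecutive integers.
Ranks ≤ 3: {1, 2, 3, 3, 3} → 5 values.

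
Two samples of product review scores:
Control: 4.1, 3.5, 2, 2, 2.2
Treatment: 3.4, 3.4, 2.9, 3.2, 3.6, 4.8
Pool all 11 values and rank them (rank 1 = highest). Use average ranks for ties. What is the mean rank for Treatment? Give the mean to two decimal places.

5.00

Sorted (descending): 4.8, 4.1, 3.6, 3.5, 3.4, 3.4, 3.2, 2.9, 2.2, 2, 2
The 2 values of 3.4 occupy positions 5–6 → average rank (5+6)/2 = 5.5.
The 2 values of 2 occupy positions 10–11 → average rank (10+11)/2 = 10.5.
Treatment values → pooled ranks: 3.4→5.5, 3.4→5.5, 2.9→8, 3.2→7, 3.6→3, 4.8→1
Mean rank = (5.5 + 5.5 + 8 + 7 + 3 + 1) / 6 = 5.00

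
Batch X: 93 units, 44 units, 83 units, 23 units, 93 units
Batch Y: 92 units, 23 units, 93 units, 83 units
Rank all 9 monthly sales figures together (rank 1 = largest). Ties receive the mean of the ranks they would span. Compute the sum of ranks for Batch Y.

Sorted (descending): 93, 93, 93, 92, 83, 83, 44, 23, 23
The 3 values of 93 occupy positions 1–3 → average rank 2.
The 2 values of 83 occupy positions 5–6 → average rank (5+6)/2 = 5.5.
The 2 values of 23 occupy positions 8–9 → average rank (8+9)/2 = 8.5.
Batch Y values → pooled ranks: 92→4, 23→8.5, 93→2, 83→5.5
Rank sum = 4 + 8.5 + 2 + 5.5 = 20

20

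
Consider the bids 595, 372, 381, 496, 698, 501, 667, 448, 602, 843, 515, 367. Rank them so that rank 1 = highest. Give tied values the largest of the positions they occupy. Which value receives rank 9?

Sorted (descending): 843, 698, 667, 602, 595, 515, 501, 496, 448, 381, 372, 367
No ties — each value takes its position as its rank.
Rank 9 → value 448.

448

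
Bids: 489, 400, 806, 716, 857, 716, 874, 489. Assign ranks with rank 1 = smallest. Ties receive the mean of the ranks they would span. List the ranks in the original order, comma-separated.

Sorted (ascending): 400, 489, 489, 716, 716, 806, 857, 874
The 2 values of 489 occupy positions 2–3 → average rank (2+3)/2 = 2.5.
The 2 values of 716 occupy positions 4–5 → average rank (4+5)/2 = 4.5.

2.5, 1, 6, 4.5, 7, 4.5, 8, 2.5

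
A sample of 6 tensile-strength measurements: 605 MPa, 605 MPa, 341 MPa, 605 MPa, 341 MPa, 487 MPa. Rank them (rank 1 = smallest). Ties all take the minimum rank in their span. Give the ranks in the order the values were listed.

4, 4, 1, 4, 1, 3

Sorted (ascending): 341, 341, 487, 605, 605, 605
The 2 values of 341 occupy positions 1–2 → each gets rank 1.
The 3 values of 605 occupy positions 4–6 → each gets rank 4.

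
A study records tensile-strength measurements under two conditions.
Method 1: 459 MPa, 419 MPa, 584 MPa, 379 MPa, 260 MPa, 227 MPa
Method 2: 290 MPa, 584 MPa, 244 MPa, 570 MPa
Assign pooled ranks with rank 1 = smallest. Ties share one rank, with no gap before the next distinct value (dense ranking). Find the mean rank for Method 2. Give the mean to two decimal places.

Sorted (ascending): 227, 244, 260, 290, 379, 419, 459, 570, 584, 584
The 2 values of 584 share dense rank 9.
Remaining distinct values take the next consecutive integers.
Method 2 values → pooled ranks: 290→4, 584→9, 244→2, 570→8
Mean rank = (4 + 9 + 2 + 8) / 4 = 5.75

5.75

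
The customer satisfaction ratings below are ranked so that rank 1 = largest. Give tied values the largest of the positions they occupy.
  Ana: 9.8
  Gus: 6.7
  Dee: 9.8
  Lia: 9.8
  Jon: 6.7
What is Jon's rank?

5

Sorted (descending): 9.8, 9.8, 9.8, 6.7, 6.7
The 3 values of 9.8 occupy positions 1–3 → each gets rank 3.
The 2 values of 6.7 occupy positions 4–5 → each gets rank 5.
Jon has value 6.7 → rank 5.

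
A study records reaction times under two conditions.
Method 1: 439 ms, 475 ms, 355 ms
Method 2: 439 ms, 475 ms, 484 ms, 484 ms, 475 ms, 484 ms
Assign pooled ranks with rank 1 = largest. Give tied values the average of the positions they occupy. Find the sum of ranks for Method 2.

Sorted (descending): 484, 484, 484, 475, 475, 475, 439, 439, 355
The 3 values of 484 occupy positions 1–3 → average rank 2.
The 3 values of 475 occupy positions 4–6 → average rank 5.
The 2 values of 439 occupy positions 7–8 → average rank (7+8)/2 = 7.5.
Method 2 values → pooled ranks: 439→7.5, 475→5, 484→2, 484→2, 475→5, 484→2
Rank sum = 7.5 + 5 + 2 + 2 + 5 + 2 = 23.5

23.5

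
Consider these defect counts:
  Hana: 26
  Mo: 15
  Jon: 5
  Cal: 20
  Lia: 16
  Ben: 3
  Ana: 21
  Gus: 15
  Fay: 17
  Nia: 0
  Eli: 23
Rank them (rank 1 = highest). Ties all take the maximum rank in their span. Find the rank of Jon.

9

Sorted (descending): 26, 23, 21, 20, 17, 16, 15, 15, 5, 3, 0
The 2 values of 15 occupy positions 7–8 → each gets rank 8.
Jon has value 5 → rank 9.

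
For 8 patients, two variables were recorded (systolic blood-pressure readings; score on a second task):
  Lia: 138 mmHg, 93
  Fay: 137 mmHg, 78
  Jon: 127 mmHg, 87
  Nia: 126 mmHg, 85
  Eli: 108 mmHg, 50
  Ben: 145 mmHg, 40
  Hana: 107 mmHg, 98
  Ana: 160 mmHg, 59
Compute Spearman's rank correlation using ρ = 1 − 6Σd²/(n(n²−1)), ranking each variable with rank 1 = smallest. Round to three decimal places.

-0.429

Ranks of variable 1: 6, 5, 4, 3, 2, 7, 1, 8
Ranks of variable 2: 7, 4, 6, 5, 2, 1, 8, 3
d = r₁ − r₂: -1, 1, -2, -2, 0, 6, -7, 5
d²: 1, 1, 4, 4, 0, 36, 49, 25; Σd² = 120
ρ = 1 − 6·120/(8·63) = 1 − 720/504 = -0.429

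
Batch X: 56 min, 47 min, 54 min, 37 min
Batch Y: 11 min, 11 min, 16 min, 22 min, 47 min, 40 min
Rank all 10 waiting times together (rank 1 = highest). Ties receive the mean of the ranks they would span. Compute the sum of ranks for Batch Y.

Sorted (descending): 56, 54, 47, 47, 40, 37, 22, 16, 11, 11
The 2 values of 47 occupy positions 3–4 → average rank (3+4)/2 = 3.5.
The 2 values of 11 occupy positions 9–10 → average rank (9+10)/2 = 9.5.
Batch Y values → pooled ranks: 11→9.5, 11→9.5, 16→8, 22→7, 47→3.5, 40→5
Rank sum = 9.5 + 9.5 + 8 + 7 + 3.5 + 5 = 42.5

42.5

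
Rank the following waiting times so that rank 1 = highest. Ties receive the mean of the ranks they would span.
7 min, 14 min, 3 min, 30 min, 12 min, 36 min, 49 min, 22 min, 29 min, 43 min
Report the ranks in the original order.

9, 7, 10, 4, 8, 3, 1, 6, 5, 2

Sorted (descending): 49, 43, 36, 30, 29, 22, 14, 12, 7, 3
No ties — each value takes its position as its rank.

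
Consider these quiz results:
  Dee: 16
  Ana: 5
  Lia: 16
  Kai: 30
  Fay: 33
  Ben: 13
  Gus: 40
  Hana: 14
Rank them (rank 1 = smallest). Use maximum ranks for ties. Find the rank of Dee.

Sorted (ascending): 5, 13, 14, 16, 16, 30, 33, 40
The 2 values of 16 occupy positions 4–5 → each gets rank 5.
Dee has value 16 → rank 5.

5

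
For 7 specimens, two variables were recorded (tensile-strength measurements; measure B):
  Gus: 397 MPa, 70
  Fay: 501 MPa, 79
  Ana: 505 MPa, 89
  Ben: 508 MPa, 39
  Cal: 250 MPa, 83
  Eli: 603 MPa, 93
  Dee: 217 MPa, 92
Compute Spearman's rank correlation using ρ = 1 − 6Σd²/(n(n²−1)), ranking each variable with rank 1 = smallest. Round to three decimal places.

0.000

Ranks of variable 1: 3, 4, 5, 6, 2, 7, 1
Ranks of variable 2: 2, 3, 5, 1, 4, 7, 6
d = r₁ − r₂: 1, 1, 0, 5, -2, 0, -5
d²: 1, 1, 0, 25, 4, 0, 25; Σd² = 56
ρ = 1 − 6·56/(7·48) = 1 − 336/336 = 0.000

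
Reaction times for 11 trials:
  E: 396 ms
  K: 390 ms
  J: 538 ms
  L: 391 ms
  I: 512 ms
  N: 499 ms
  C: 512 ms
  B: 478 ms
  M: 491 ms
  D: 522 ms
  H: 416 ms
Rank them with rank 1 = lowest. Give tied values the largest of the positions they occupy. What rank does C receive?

Sorted (ascending): 390, 391, 396, 416, 478, 491, 499, 512, 512, 522, 538
The 2 values of 512 occupy positions 8–9 → each gets rank 9.
C has value 512 ms → rank 9.

9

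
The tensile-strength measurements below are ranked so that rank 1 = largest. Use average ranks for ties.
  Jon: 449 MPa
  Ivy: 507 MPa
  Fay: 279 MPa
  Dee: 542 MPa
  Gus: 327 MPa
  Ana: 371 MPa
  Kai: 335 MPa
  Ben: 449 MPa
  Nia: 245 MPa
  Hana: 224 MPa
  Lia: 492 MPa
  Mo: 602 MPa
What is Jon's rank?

Sorted (descending): 602, 542, 507, 492, 449, 449, 371, 335, 327, 279, 245, 224
The 2 values of 449 occupy positions 5–6 → average rank (5+6)/2 = 5.5.
Jon has value 449 MPa → rank 5.5.

5.5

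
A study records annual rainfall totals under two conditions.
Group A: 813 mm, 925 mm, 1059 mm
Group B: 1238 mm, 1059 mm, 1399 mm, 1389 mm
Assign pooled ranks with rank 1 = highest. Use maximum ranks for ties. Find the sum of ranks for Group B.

Sorted (descending): 1399, 1389, 1238, 1059, 1059, 925, 813
The 2 values of 1059 occupy positions 4–5 → each gets rank 5.
Group B values → pooled ranks: 1238→3, 1059→5, 1399→1, 1389→2
Rank sum = 3 + 5 + 1 + 2 = 11

11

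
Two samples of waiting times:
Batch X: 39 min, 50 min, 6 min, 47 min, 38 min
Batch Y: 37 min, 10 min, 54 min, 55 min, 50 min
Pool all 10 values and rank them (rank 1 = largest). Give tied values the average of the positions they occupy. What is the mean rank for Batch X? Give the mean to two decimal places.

Sorted (descending): 55, 54, 50, 50, 47, 39, 38, 37, 10, 6
The 2 values of 50 occupy positions 3–4 → average rank (3+4)/2 = 3.5.
Batch X values → pooled ranks: 39→6, 50→3.5, 6→10, 47→5, 38→7
Mean rank = (6 + 3.5 + 10 + 5 + 7) / 5 = 6.30

6.30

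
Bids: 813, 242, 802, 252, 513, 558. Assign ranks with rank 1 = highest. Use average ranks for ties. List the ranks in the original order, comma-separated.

1, 6, 2, 5, 4, 3

Sorted (descending): 813, 802, 558, 513, 252, 242
No ties — each value takes its position as its rank.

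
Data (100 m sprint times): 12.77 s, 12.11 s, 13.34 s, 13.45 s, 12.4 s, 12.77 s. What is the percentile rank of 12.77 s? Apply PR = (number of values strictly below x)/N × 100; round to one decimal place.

33.3

N = 6.
Strictly below 12.77: 2. Equal to 12.77: 2.
PR = 2/6 × 100 = 33.3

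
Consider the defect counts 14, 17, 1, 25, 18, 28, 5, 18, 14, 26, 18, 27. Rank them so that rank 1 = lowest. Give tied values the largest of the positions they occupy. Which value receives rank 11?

27

Sorted (ascending): 1, 5, 14, 14, 17, 18, 18, 18, 25, 26, 27, 28
The 2 values of 14 occupy positions 3–4 → each gets rank 4.
The 3 values of 18 occupy positions 6–8 → each gets rank 8.
Rank 11 → value 27.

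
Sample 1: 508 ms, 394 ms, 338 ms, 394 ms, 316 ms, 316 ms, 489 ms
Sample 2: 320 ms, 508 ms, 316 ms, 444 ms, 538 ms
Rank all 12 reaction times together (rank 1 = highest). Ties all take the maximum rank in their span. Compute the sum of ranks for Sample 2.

Sorted (descending): 538, 508, 508, 489, 444, 394, 394, 338, 320, 316, 316, 316
The 2 values of 508 occupy positions 2–3 → each gets rank 3.
The 2 values of 394 occupy positions 6–7 → each gets rank 7.
The 3 values of 316 occupy positions 10–12 → each gets rank 12.
Sample 2 values → pooled ranks: 320→9, 508→3, 316→12, 444→5, 538→1
Rank sum = 9 + 3 + 12 + 5 + 1 = 30

30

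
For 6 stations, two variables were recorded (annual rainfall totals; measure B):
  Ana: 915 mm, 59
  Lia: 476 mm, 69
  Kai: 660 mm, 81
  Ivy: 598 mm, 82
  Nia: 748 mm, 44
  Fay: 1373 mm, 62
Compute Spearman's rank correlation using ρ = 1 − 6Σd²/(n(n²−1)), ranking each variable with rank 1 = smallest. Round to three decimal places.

-0.600

Ranks of variable 1: 5, 1, 3, 2, 4, 6
Ranks of variable 2: 2, 4, 5, 6, 1, 3
d = r₁ − r₂: 3, -3, -2, -4, 3, 3
d²: 9, 9, 4, 16, 9, 9; Σd² = 56
ρ = 1 − 6·56/(6·35) = 1 − 336/210 = -0.600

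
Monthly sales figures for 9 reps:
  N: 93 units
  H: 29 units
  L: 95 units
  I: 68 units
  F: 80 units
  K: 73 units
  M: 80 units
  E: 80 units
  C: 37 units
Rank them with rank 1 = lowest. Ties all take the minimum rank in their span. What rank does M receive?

Sorted (ascending): 29, 37, 68, 73, 80, 80, 80, 93, 95
The 3 values of 80 occupy positions 5–7 → each gets rank 5.
M has value 80 units → rank 5.

5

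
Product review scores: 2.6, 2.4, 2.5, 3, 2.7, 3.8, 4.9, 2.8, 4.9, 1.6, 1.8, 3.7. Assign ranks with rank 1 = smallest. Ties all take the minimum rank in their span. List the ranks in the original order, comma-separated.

5, 3, 4, 8, 6, 10, 11, 7, 11, 1, 2, 9

Sorted (ascending): 1.6, 1.8, 2.4, 2.5, 2.6, 2.7, 2.8, 3, 3.7, 3.8, 4.9, 4.9
The 2 values of 4.9 occupy positions 11–12 → each gets rank 11.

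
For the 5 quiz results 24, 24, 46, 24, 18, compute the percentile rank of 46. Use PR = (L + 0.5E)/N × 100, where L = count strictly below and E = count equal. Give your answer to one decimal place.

N = 5.
Strictly below 46: 4. Equal to 46: 1.
PR = (4 + 0.5·1)/5 × 100 = 90.0

90.0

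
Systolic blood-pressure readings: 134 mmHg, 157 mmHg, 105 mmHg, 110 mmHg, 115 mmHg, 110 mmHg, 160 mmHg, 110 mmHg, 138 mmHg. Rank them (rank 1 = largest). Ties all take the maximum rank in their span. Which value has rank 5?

115

Sorted (descending): 160, 157, 138, 134, 115, 110, 110, 110, 105
The 3 values of 110 occupy positions 6–8 → each gets rank 8.
Rank 5 → value 115.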